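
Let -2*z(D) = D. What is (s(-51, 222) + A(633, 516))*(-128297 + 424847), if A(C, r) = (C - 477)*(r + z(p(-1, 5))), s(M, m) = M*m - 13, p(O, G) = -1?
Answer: 20532825450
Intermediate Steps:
s(M, m) = -13 + M*m
z(D) = -D/2
A(C, r) = (½ + r)*(-477 + C) (A(C, r) = (C - 477)*(r - ½*(-1)) = (-477 + C)*(r + ½) = (-477 + C)*(½ + r) = (½ + r)*(-477 + C))
(s(-51, 222) + A(633, 516))*(-128297 + 424847) = ((-13 - 51*222) + (-477/2 + (½)*633 - 477*516 + 633*516))*(-128297 + 424847) = ((-13 - 11322) + (-477/2 + 633/2 - 246132 + 326628))*296550 = (-11335 + 80574)*296550 = 69239*296550 = 20532825450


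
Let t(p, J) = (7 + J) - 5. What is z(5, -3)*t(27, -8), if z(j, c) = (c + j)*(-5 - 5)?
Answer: 120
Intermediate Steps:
z(j, c) = -10*c - 10*j (z(j, c) = (c + j)*(-10) = -10*c - 10*j)
t(p, J) = 2 + J
z(5, -3)*t(27, -8) = (-10*(-3) - 10*5)*(2 - 8) = (30 - 50)*(-6) = -20*(-6) = 120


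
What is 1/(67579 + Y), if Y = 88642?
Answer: 1/156221 ≈ 6.4012e-6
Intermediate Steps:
1/(67579 + Y) = 1/(67579 + 88642) = 1/156221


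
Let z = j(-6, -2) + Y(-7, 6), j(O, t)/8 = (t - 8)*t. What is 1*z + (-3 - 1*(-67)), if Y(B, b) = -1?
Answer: 223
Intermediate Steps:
j(O, t) = 8*t*(-8 + t) (j(O, t) = 8*((t - 8)*t) = 8*((-8 + t)*t) = 8*(t*(-8 + t)) = 8*t*(-8 + t))
z = 159 (z = 8*(-2)*(-8 - 2) - 1 = 8*(-2)*(-10) - 1 = 160 - 1 = 159)
1*z + (-3 - 1*(-67)) = 1*159 + (-3 - 1*(-67)) = 159 + (-3 + 67) = 159 + 64 = 223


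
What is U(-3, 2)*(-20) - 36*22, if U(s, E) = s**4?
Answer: -2412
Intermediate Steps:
U(-3, 2)*(-20) - 36*22 = (-3)**4*(-20) - 36*22 = 81*(-20) - 792 = -1620 - 792 = -2412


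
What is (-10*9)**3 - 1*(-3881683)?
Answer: 3152683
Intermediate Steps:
(-10*9)**3 - 1*(-3881683) = (-90)**3 + 3881683 = -729000 + 3881683 = 3152683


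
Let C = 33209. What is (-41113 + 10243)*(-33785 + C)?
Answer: 17781120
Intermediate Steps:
(-41113 + 10243)*(-33785 + C) = (-41113 + 10243)*(-33785 + 33209) = -30870*(-576) = 17781120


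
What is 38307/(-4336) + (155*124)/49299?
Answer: -1805158873/213760464 ≈ -8.4448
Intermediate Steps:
38307/(-4336) + (155*124)/49299 = 38307*(-1/4336) + 19220*(1/49299) = -38307/4336 + 19220/49299 = -1805158873/213760464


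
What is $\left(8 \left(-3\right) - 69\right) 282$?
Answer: $-26226$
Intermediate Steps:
$\left(8 \left(-3\right) - 69\right) 282 = \left(-24 - 69\right) 282 = \left(-93\right) 282 = -26226$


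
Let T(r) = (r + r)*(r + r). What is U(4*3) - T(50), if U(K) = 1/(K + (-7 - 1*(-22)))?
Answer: -269999/27 ≈ -10000.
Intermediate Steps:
U(K) = 1/(15 + K) (U(K) = 1/(K + (-7 + 22)) = 1/(K + 15) = 1/(15 + K))
T(r) = 4*r² (T(r) = (2*r)*(2*r) = 4*r²)
U(4*3) - T(50) = 1/(15 + 4*3) - 4*50² = 1/(15 + 12) - 4*2500 = 1/27 - 1*10000 = 1/27 - 10000 = -269999/27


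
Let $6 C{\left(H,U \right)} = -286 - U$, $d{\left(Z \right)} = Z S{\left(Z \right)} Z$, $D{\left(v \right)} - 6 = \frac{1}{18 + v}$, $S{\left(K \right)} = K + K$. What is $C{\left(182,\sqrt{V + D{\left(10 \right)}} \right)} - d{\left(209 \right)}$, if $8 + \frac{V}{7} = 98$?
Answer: $- \frac{54776117}{3} - \frac{\sqrt{124663}}{84} \approx -1.8259 \cdot 10^{7}$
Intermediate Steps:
$S{\left(K \right)} = 2 K$
$V = 630$ ($V = -56 + 7 \cdot 98 = -56 + 686 = 630$)
$D{\left(v \right)} = 6 + \frac{1}{18 + v}$
$d{\left(Z \right)} = 2 Z^{3}$ ($d{\left(Z \right)} = Z 2 Z Z = 2 Z^{2} Z = 2 Z^{3}$)
$C{\left(H,U \right)} = - \frac{143}{3} - \frac{U}{6}$ ($C{\left(H,U \right)} = \frac{-286 - U}{6} = - \frac{143}{3} - \frac{U}{6}$)
$C{\left(182,\sqrt{V + D{\left(10 \right)}} \right)} - d{\left(209 \right)} = \left(- \frac{143}{3} - \frac{\sqrt{630 + \frac{109 + 6 \cdot 10}{18 + 10}}}{6}\right) - 2 \cdot 209^{3} = \left(- \frac{143}{3} - \frac{\sqrt{630 + \frac{109 + 60}{28}}}{6}\right) - 2 \cdot 9129329 = \left(- \frac{143}{3} - \frac{\sqrt{630 + \frac{1}{28} \cdot 169}}{6}\right) - 18258658 = \left(- \frac{143}{3} - \frac{\sqrt{630 + \frac{169}{28}}}{6}\right) - 18258658 = \left(- \frac{143}{3} - \frac{\sqrt{\frac{17809}{28}}}{6}\right) - 18258658 = \left(- \frac{143}{3} - \frac{\frac{1}{14} \sqrt{124663}}{6}\right) - 18258658 = \left(- \frac{143}{3} - \frac{\sqrt{124663}}{84}\right) - 18258658 = - \frac{54776117}{3} - \frac{\sqrt{124663}}{84}$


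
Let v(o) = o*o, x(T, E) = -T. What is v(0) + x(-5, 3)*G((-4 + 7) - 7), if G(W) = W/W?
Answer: 5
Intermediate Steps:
v(o) = o²
G(W) = 1
v(0) + x(-5, 3)*G((-4 + 7) - 7) = 0² - 1*(-5)*1 = 0 + 5*1 = 0 + 5 = 5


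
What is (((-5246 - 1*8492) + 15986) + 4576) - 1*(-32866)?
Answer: 39690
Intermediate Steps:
(((-5246 - 1*8492) + 15986) + 4576) - 1*(-32866) = (((-5246 - 8492) + 15986) + 4576) + 32866 = ((-13738 + 15986) + 4576) + 32866 = (2248 + 4576) + 32866 = 6824 + 32866 = 39690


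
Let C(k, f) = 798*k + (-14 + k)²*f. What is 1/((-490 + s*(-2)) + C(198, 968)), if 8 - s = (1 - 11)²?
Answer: 1/32930306 ≈ 3.0367e-8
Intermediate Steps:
s = -92 (s = 8 - (1 - 11)² = 8 - 1*(-10)² = 8 - 1*100 = 8 - 100 = -92)
C(k, f) = 798*k + f*(-14 + k)²
1/((-490 + s*(-2)) + C(198, 968)) = 1/((-490 - 92*(-2)) + (798*198 + 968*(-14 + 198)²)) = 1/((-490 + 184) + (158004 + 968*184²)) = 1/(-306 + (158004 + 968*33856)) = 1/(-306 + (158004 + 32772608)) = 1/(-306 + 32930612) = 1/32930306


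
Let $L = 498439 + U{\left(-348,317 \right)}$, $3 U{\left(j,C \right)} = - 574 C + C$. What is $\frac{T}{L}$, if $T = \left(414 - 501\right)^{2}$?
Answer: $\frac{2523}{145964} \approx 0.017285$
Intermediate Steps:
$U{\left(j,C \right)} = - 191 C$ ($U{\left(j,C \right)} = \frac{- 574 C + C}{3} = \frac{\left(-573\right) C}{3} = - 191 C$)
$T = 7569$ ($T = \left(-87\right)^{2} = 7569$)
$L = 437892$ ($L = 498439 - 60547 = 437892$)
$\frac{T}{L} = \frac{7569}{437892} = 7569 \cdot \frac{1}{437892} = \frac{2523}{145964}$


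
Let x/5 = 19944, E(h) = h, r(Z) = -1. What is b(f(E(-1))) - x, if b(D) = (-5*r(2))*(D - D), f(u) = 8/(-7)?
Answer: -99720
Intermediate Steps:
f(u) = -8/7 (f(u) = 8*(-⅐) = -8/7)
x = 99720 (x = 5*19944 = 99720)
b(D) = 0 (b(D) = (-5*(-1))*(D - D) = 5*0 = 0)
b(f(E(-1))) - x = 0 - 1*99720 = 0 - 99720 = -99720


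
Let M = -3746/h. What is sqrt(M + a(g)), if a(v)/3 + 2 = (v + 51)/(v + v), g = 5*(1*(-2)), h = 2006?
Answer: I*sqrt(1410162835)/10030 ≈ 3.744*I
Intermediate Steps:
g = -10 (g = 5*(-2) = -10)
M = -1873/1003 (M = -3746/2006 = -3746*1/2006 = -1873/1003 ≈ -1.8674)
a(v) = -6 + 3*(51 + v)/(2*v) (a(v) = -6 + 3*((v + 51)/(v + v)) = -6 + 3*((51 + v)/((2*v))) = -6 + 3*((51 + v)*(1/(2*v))) = -6 + 3*((51 + v)/(2*v)) = -6 + 3*(51 + v)/(2*v))
sqrt(M + a(g)) = sqrt(-1873/1003 + (9/2)*(17 - 1*(-10))/(-10)) = sqrt(-1873/1003 + (9/2)*(-1/10)*(17 + 10)) = sqrt(-1873/1003 + (9/2)*(-1/10)*27) = sqrt(-1873/1003 - 243/20) = sqrt(-281189/20060) = I*sqrt(1410162835)/10030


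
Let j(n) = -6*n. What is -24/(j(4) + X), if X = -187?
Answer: 24/211 ≈ 0.11374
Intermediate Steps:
-24/(j(4) + X) = -24/(-6*4 - 187) = -24/(-24 - 187) = -24/(-211) = -1/211*(-24) = 24/211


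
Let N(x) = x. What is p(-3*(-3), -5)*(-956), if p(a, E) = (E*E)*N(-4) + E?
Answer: 100380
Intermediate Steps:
p(a, E) = E - 4*E² (p(a, E) = (E*E)*(-4) + E = E²*(-4) + E = -4*E² + E = E - 4*E²)
p(-3*(-3), -5)*(-956) = -5*(1 - 4*(-5))*(-956) = -5*(1 + 20)*(-956) = -5*21*(-956) = -105*(-956) = 100380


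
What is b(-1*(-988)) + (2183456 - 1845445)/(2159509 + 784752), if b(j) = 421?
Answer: 1239871892/2944261 ≈ 421.11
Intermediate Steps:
b(-1*(-988)) + (2183456 - 1845445)/(2159509 + 784752) = 421 + (2183456 - 1845445)/(2159509 + 784752) = 421 + 338011/2944261 = 1239871892/2944261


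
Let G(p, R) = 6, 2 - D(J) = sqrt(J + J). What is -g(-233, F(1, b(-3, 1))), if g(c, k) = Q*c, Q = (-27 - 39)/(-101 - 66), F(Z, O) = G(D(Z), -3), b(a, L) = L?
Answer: 15378/167 ≈ 92.084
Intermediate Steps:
D(J) = 2 - sqrt(2)*sqrt(J) (D(J) = 2 - sqrt(J + J) = 2 - sqrt(2*J) = 2 - sqrt(2)*sqrt(J))
F(Z, O) = 6
Q = 66/167 (Q = -66/(-167) = -66*(-1/167) = 66/167 ≈ 0.39521)
g(c, k) = 66*c/167
-g(-233, F(1, b(-3, 1))) = -66*(-233)/167 = -1*(-15378/167) = 15378/167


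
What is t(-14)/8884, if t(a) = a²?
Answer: 49/2221 ≈ 0.022062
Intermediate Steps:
t(-14)/8884 = (-14)²/8884 = 196*(1/8884) = 49/2221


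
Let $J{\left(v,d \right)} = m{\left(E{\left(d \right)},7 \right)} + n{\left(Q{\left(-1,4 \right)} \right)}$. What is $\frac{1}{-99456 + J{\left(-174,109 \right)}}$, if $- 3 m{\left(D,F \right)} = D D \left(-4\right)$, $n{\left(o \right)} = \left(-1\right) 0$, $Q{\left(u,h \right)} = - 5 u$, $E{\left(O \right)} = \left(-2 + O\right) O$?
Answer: $\frac{3}{543803908} \approx 5.5167 \cdot 10^{-9}$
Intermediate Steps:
$E{\left(O \right)} = O \left(-2 + O\right)$
$n{\left(o \right)} = 0$
$m{\left(D,F \right)} = \frac{4 D^{2}}{3}$ ($m{\left(D,F \right)} = - \frac{D D \left(-4\right)}{3} = - \frac{D^{2} \left(-4\right)}{3} = - \frac{\left(-4\right) D^{2}}{3} = \frac{4 D^{2}}{3}$)
$J{\left(v,d \right)} = \frac{4 d^{2} \left(-2 + d\right)^{2}}{3}$ ($J{\left(v,d \right)} = \frac{4 \left(d \left(-2 + d\right)\right)^{2}}{3} + 0 = \frac{4 d^{2} \left(-2 + d\right)^{2}}{3} + 0 = \frac{4 d^{2} \left(-2 + d\right)^{2}}{3}$)
$\frac{1}{-99456 + J{\left(-174,109 \right)}} = \frac{1}{-99456 + \frac{4 \cdot 109^{2} \left(-2 + 109\right)^{2}}{3}} = \frac{1}{-99456 + \frac{4}{3} \cdot 11881 \cdot 107^{2}} = \frac{1}{-99456 + \frac{4}{3} \cdot 11881 \cdot 11449} = \frac{1}{-99456 + \frac{544102276}{3}} = \frac{1}{\frac{543803908}{3}} = \frac{3}{543803908}$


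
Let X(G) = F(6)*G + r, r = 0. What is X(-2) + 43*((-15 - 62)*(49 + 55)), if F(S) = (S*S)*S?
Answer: -344776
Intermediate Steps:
F(S) = S**3 (F(S) = S**2*S = S**3)
X(G) = 216*G (X(G) = 6**3*G + 0 = 216*G + 0 = 216*G)
X(-2) + 43*((-15 - 62)*(49 + 55)) = 216*(-2) + 43*((-15 - 62)*(49 + 55)) = -432 + 43*(-77*104) = -432 + 43*(-8008) = -432 - 344344 = -344776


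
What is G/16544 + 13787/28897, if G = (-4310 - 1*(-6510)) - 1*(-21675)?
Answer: 7586843/3951008 ≈ 1.9202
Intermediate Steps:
G = 23875 (G = (-4310 + 6510) + 21675 = 2200 + 21675 = 23875)
G/16544 + 13787/28897 = 23875/16544 + 13787/28897 = 7586843/3951008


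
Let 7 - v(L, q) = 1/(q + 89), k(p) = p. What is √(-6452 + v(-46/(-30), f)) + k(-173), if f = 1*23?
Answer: -173 + I*√5052887/28 ≈ -173.0 + 80.281*I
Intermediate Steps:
f = 23
v(L, q) = 7 - 1/(89 + q) (v(L, q) = 7 - 1/(q + 89) = 7 - 1/(89 + q))
√(-6452 + v(-46/(-30), f)) + k(-173) = √(-6452 + (622 + 7*23)/(89 + 23)) - 173 = √(-6452 + (622 + 161)/112) - 173 = √(-6452 + (1/112)*783) - 173 = √(-6452 + 783/112) - 173 = √(-721841/112) - 173 = I*√5052887/28 - 173 = -173 + I*√5052887/28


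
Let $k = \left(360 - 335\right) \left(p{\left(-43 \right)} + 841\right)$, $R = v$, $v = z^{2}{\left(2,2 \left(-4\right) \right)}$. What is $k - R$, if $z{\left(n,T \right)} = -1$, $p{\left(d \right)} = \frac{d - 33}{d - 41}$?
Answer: $\frac{441979}{21} \approx 21047.0$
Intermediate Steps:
$p{\left(d \right)} = \frac{-33 + d}{-41 + d}$
$v = 1$ ($v = \left(-1\right)^{2} = 1$)
$R = 1$
$k = \frac{442000}{21}$ ($k = \left(360 - 335\right) \left(\frac{-33 - 43}{-41 - 43} + 841\right) = 25 \left(\frac{1}{-84} \left(-76\right) + 841\right) = 25 \left(\left(- \frac{1}{84}\right) \left(-76\right) + 841\right) = 25 \left(\frac{19}{21} + 841\right) = 25 \cdot \frac{17680}{21} = \frac{442000}{21} \approx 21048.0$)
$k - R = \frac{442000}{21} - 1 = \frac{441979}{21}$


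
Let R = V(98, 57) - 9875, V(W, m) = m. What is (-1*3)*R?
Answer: 29454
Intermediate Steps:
R = -9818 (R = 57 - 9875 = -9818)
(-1*3)*R = -1*3*(-9818) = -3*(-9818) = 29454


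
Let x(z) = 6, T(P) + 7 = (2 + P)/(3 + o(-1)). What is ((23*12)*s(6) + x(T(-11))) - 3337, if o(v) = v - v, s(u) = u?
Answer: -1675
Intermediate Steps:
o(v) = 0
T(P) = -19/3 + P/3 (T(P) = -7 + (2 + P)/(3 + 0) = -7 + (2 + P)/3 = -7 + (2 + P)*(⅓) = -7 + (⅔ + P/3) = -19/3 + P/3)
((23*12)*s(6) + x(T(-11))) - 3337 = ((23*12)*6 + 6) - 3337 = (276*6 + 6) - 3337 = (1656 + 6) - 3337 = 1662 - 3337 = -1675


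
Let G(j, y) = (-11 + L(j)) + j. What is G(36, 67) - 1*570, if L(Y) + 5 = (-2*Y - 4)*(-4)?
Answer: -246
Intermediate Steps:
L(Y) = 11 + 8*Y (L(Y) = -5 + (-2*Y - 4)*(-4) = -5 + (-4 - 2*Y)*(-4) = -5 + (16 + 8*Y) = 11 + 8*Y)
G(j, y) = 9*j (G(j, y) = (-11 + (11 + 8*j)) + j = 8*j + j = 9*j)
G(36, 67) - 1*570 = 9*36 - 1*570 = 324 - 570 = -246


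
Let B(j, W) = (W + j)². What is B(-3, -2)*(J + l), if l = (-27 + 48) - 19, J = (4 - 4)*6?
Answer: 50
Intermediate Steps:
J = 0 (J = 0*6 = 0)
l = 2 (l = 21 - 19 = 2)
B(-3, -2)*(J + l) = (-2 - 3)²*(0 + 2) = (-5)²*2 = 25*2 = 50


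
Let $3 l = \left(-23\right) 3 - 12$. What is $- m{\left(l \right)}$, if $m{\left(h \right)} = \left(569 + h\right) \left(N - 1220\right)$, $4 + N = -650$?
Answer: $1015708$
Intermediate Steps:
$N = -654$ ($N = -4 - 650 = -654$)
$l = -27$ ($l = \frac{\left(-23\right) 3 - 12}{3} = \frac{-69 - 12}{3} = \frac{1}{3} \left(-81\right) = -27$)
$m{\left(h \right)} = -1066306 - 1874 h$ ($m{\left(h \right)} = \left(569 + h\right) \left(-654 - 1220\right) = \left(569 + h\right) \left(-1874\right) = -1066306 - 1874 h$)
$- m{\left(l \right)} = - (-1066306 - -50598) = - (-1066306 + 50598) = \left(-1\right) \left(-1015708\right) = 1015708$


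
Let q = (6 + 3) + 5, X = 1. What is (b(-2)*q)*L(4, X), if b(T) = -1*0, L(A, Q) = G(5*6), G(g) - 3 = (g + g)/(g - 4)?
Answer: 0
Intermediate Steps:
G(g) = 3 + 2*g/(-4 + g) (G(g) = 3 + (g + g)/(g - 4) = 3 + (2*g)/(-4 + g) = 3 + 2*g/(-4 + g))
L(A, Q) = 69/13 (L(A, Q) = (-12 + 5*(5*6))/(-4 + 5*6) = (-12 + 5*30)/(-4 + 30) = (-12 + 150)/26 = (1/26)*138 = 69/13)
b(T) = 0
q = 14 (q = 9 + 5 = 14)
(b(-2)*q)*L(4, X) = (0*14)*(69/13) = 0*(69/13) = 0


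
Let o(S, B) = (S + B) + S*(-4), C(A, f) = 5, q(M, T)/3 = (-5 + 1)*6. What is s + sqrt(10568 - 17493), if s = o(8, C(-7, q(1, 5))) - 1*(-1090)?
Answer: 1071 + 5*I*sqrt(277) ≈ 1071.0 + 83.217*I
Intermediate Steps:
q(M, T) = -72 (q(M, T) = 3*((-5 + 1)*6) = 3*(-4*6) = 3*(-24) = -72)
o(S, B) = B - 3*S (o(S, B) = (B + S) - 4*S = B - 3*S)
s = 1071 (s = (5 - 3*8) - 1*(-1090) = (5 - 24) + 1090 = -19 + 1090 = 1071)
s + sqrt(10568 - 17493) = 1071 + sqrt(10568 - 17493) = 1071 + sqrt(-6925) = 1071 + 5*I*sqrt(277)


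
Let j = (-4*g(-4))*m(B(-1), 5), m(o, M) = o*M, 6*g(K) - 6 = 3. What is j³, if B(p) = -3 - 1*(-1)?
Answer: 216000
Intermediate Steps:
B(p) = -2 (B(p) = -3 + 1 = -2)
g(K) = 3/2 (g(K) = 1 + (⅙)*3 = 1 + ½ = 3/2)
m(o, M) = M*o
j = 60 (j = (-4*3/2)*(5*(-2)) = -6*(-10) = 60)
j³ = 60³ = 216000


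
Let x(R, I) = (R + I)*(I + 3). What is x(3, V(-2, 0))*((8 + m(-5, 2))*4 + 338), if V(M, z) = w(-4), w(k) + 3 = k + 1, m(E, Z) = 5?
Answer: 3510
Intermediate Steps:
w(k) = -2 + k (w(k) = -3 + (k + 1) = -3 + (1 + k) = -2 + k)
V(M, z) = -6 (V(M, z) = -2 - 4 = -6)
x(R, I) = (3 + I)*(I + R) (x(R, I) = (I + R)*(3 + I) = (3 + I)*(I + R))
x(3, V(-2, 0))*((8 + m(-5, 2))*4 + 338) = ((-6)² + 3*(-6) + 3*3 - 6*3)*((8 + 5)*4 + 338) = (36 - 18 + 9 - 18)*(13*4 + 338) = 9*(52 + 338) = 9*390 = 3510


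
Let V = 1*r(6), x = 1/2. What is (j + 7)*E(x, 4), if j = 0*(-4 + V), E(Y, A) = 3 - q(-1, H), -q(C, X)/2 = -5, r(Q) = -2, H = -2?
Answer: -49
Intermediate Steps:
x = ½ ≈ 0.50000
q(C, X) = 10 (q(C, X) = -2*(-5) = 10)
V = -2 (V = 1*(-2) = -2)
E(Y, A) = -7 (E(Y, A) = 3 - 1*10 = 3 - 10 = -7)
j = 0 (j = 0*(-4 - 2) = 0*(-6) = 0)
(j + 7)*E(x, 4) = (0 + 7)*(-7) = 7*(-7) = -49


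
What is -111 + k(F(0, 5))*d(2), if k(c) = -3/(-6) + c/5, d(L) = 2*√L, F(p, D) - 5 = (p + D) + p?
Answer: -111 + 5*√2 ≈ -103.93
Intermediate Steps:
F(p, D) = 5 + D + 2*p (F(p, D) = 5 + ((p + D) + p) = 5 + ((D + p) + p) = 5 + (D + 2*p) = 5 + D + 2*p)
k(c) = ½ + c/5 (k(c) = -3*(-⅙) + c*(⅕) = ½ + c/5)
-111 + k(F(0, 5))*d(2) = -111 + (½ + (5 + 5 + 2*0)/5)*(2*√2) = -111 + (½ + (5 + 5 + 0)/5)*(2*√2) = -111 + (½ + (⅕)*10)*(2*√2) = -111 + (½ + 2)*(2*√2) = -111 + 5*(2*√2)/2 = -111 + 5*√2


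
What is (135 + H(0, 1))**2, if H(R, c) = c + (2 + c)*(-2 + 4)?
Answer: 20164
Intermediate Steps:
H(R, c) = 4 + 3*c (H(R, c) = c + (2 + c)*2 = c + (4 + 2*c) = 4 + 3*c)
(135 + H(0, 1))**2 = (135 + (4 + 3*1))**2 = (135 + (4 + 3))**2 = (135 + 7)**2 = 142**2 = 20164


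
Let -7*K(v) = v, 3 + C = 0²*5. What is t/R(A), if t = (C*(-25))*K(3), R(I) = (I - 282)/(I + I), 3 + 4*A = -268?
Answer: -121950/9793 ≈ -12.453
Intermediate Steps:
C = -3 (C = -3 + 0²*5 = -3 + 0*5 = -3 + 0 = -3)
A = -271/4 (A = -¾ + (¼)*(-268) = -¾ - 67 = -271/4 ≈ -67.750)
K(v) = -v/7
R(I) = (-282 + I)/(2*I) (R(I) = (-282 + I)/((2*I)) = (-282 + I)*(1/(2*I)) = (-282 + I)/(2*I))
t = -225/7 (t = (-3*(-25))*(-⅐*3) = 75*(-3/7) = -225/7 ≈ -32.143)
t/R(A) = -225*(-271/(2*(-282 - 271/4)))/7 = -225/(7*((½)*(-4/271)*(-1399/4))) = -225/(7*1399/542) = -225/7*542/1399 = -121950/9793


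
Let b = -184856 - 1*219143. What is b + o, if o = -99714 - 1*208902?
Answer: -712615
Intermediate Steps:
o = -308616 (o = -99714 - 208902 = -308616)
b = -403999 (b = -184856 - 219143 = -403999)
b + o = -403999 - 308616 = -712615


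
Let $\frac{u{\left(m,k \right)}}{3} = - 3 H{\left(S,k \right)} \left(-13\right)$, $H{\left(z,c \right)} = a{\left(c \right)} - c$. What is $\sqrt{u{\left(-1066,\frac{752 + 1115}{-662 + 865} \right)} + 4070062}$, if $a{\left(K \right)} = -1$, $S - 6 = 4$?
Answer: $\frac{2 \sqrt{41918505097}}{203} \approx 2017.1$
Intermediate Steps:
$S = 10$ ($S = 6 + 4 = 10$)
$H{\left(z,c \right)} = -1 - c$
$u{\left(m,k \right)} = -117 - 117 k$ ($u{\left(m,k \right)} = 3 - 3 \left(-1 - k\right) \left(-13\right) = 3 \left(3 + 3 k\right) \left(-13\right) = 3 \left(-39 - 39 k\right) = -117 - 117 k$)
$\sqrt{u{\left(-1066,\frac{752 + 1115}{-662 + 865} \right)} + 4070062} = \sqrt{\left(-117 - 117 \frac{752 + 1115}{-662 + 865}\right) + 4070062} = \sqrt{\left(-117 - 117 \cdot \frac{1867}{203}\right) + 4070062} = \sqrt{\left(-117 - 117 \cdot 1867 \cdot \frac{1}{203}\right) + 4070062} = \sqrt{\left(-117 - \frac{218439}{203}\right) + 4070062} = \sqrt{- \frac{242190}{203} + 4070062} = \sqrt{\frac{825980396}{203}} = \frac{2 \sqrt{41918505097}}{203}$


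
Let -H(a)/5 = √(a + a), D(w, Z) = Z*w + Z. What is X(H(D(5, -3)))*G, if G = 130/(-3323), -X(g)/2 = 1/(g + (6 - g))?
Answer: 130/9969 ≈ 0.013040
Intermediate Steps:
D(w, Z) = Z + Z*w
H(a) = -5*√2*√a (H(a) = -5*√(a + a) = -5*√2*√a)
X(g) = -⅓ (X(g) = -2/(g + (6 - g)) = -2/6 = -2*⅙ = -⅓)
G = -130/3323 (G = 130*(-1/3323) = -130/3323 ≈ -0.039121)
X(H(D(5, -3)))*G = -⅓*(-130/3323) = 130/9969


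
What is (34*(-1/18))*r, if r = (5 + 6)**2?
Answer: -2057/9 ≈ -228.56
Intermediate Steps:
r = 121 (r = 11**2 = 121)
(34*(-1/18))*r = (34*(-1/18))*121 = -17/9*121 = -2057/9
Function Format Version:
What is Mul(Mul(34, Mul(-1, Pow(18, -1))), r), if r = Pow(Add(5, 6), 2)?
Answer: Rational(-2057, 9) ≈ -228.56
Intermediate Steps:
r = 121 (r = Pow(11, 2) = 121)
Mul(Mul(34, Mul(-1, Pow(18, -1))), r) = Mul(Mul(34, Mul(-1, Pow(18, -1))), 121) = Mul(Mul(34, Mul(-1, Rational(1, 18))), 121) = Mul(Mul(34, Rational(-1, 18)), 121) = Mul(Rational(-17, 9), 121) = Rational(-2057, 9)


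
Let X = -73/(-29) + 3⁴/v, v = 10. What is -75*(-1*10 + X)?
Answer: -2685/58 ≈ -46.293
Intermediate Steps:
X = 3079/290 (X = -73/(-29) + 3⁴/10 = -73*(-1/29) + 81*(⅒) = 73/29 + 81/10 = 3079/290 ≈ 10.617)
-75*(-1*10 + X) = -75*(-1*10 + 3079/290) = -75*(-10 + 3079/290) = -75*179/290 = -2685/58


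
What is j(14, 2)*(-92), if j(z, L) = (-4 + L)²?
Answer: -368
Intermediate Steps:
j(14, 2)*(-92) = (-4 + 2)²*(-92) = (-2)²*(-92) = 4*(-92) = -368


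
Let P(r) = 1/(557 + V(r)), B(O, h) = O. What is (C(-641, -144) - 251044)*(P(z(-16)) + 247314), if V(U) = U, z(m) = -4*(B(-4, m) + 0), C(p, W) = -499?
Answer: -35646390704189/573 ≈ -6.2210e+10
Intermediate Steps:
z(m) = 16 (z(m) = -4*(-4 + 0) = -4*(-4) = 16)
P(r) = 1/(557 + r)
(C(-641, -144) - 251044)*(P(z(-16)) + 247314) = (-499 - 251044)*(1/(557 + 16) + 247314) = -251543*(1/573 + 247314) = -251543*141710923/573 = -35646390704189/573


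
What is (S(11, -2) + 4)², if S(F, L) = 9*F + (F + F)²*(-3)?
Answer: 1819801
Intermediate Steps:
S(F, L) = -12*F² + 9*F (S(F, L) = 9*F + (2*F)²*(-3) = 9*F + (4*F²)*(-3) = 9*F - 12*F² = -12*F² + 9*F)
(S(11, -2) + 4)² = (3*11*(3 - 4*11) + 4)² = (3*11*(3 - 44) + 4)² = (3*11*(-41) + 4)² = (-1353 + 4)² = (-1349)² = 1819801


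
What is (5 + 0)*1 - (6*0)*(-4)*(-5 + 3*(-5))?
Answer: 5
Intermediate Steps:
(5 + 0)*1 - (6*0)*(-4)*(-5 + 3*(-5)) = 5*1 - 0*(-4)*(-5 - 15) = 5 - 0*(-20) = 5 - 1*0 = 5 + 0 = 5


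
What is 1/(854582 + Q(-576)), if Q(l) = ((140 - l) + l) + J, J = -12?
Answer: 1/854710 ≈ 1.1700e-6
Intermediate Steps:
Q(l) = 128 (Q(l) = ((140 - l) + l) - 12 = 140 - 12 = 128)
1/(854582 + Q(-576)) = 1/(854582 + 128) = 1/854710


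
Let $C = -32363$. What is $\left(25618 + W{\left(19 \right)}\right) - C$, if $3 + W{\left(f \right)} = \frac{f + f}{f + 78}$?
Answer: $\frac{5623904}{97} \approx 57978.0$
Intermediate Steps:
$W{\left(f \right)} = -3 + \frac{2 f}{78 + f}$ ($W{\left(f \right)} = -3 + \frac{f + f}{f + 78} = -3 + \frac{2 f}{78 + f}$)
$\left(25618 + W{\left(19 \right)}\right) - C = \left(25618 + \frac{-234 - 19}{78 + 19}\right) - -32363 = \left(25618 + \frac{-234 - 19}{97}\right) + 32363 = \left(25618 + \frac{1}{97} \left(-253\right)\right) + 32363 = \left(25618 - \frac{253}{97}\right) + 32363 = \frac{2484693}{97} + 32363 = \frac{5623904}{97}$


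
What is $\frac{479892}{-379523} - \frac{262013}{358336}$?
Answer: $- \frac{9358708259}{4689543232} \approx -1.9957$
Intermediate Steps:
$\frac{479892}{-379523} - \frac{262013}{358336} = 479892 \left(- \frac{1}{379523}\right) - \frac{262013}{358336} = - \frac{16548}{13087} - \frac{262013}{358336} = - \frac{9358708259}{4689543232}$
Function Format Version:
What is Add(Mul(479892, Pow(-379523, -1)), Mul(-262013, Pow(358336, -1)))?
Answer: Rational(-9358708259, 4689543232) ≈ -1.9957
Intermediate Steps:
Add(Mul(479892, Pow(-379523, -1)), Mul(-262013, Pow(358336, -1))) = Add(Mul(479892, Rational(-1, 379523)), Mul(-262013, Rational(1, 358336))) = Add(Rational(-16548, 13087), Rational(-262013, 358336)) = Rational(-9358708259, 4689543232)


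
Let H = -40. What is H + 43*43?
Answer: 1809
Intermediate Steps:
H + 43*43 = -40 + 43*43 = -40 + 1849 = 1809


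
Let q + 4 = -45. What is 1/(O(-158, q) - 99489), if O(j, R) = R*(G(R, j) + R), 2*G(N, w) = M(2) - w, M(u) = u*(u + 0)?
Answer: -1/101057 ≈ -9.8954e-6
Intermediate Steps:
q = -49 (q = -4 - 45 = -49)
M(u) = u² (M(u) = u*u = u²)
G(N, w) = 2 - w/2 (G(N, w) = (2² - w)/2 = (4 - w)/2 = 2 - w/2)
O(j, R) = R*(2 + R - j/2) (O(j, R) = R*((2 - j/2) + R) = R*(2 + R - j/2))
1/(O(-158, q) - 99489) = 1/((½)*(-49)*(4 - 1*(-158) + 2*(-49)) - 99489) = 1/((½)*(-49)*(4 + 158 - 98) - 99489) = 1/((½)*(-49)*64 - 99489) = 1/(-1568 - 99489) = 1/(-101057) = -1/101057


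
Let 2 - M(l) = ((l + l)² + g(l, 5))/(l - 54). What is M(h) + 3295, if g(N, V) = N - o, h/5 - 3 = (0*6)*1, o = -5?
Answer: 129503/39 ≈ 3320.6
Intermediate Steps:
h = 15 (h = 15 + 5*((0*6)*1) = 15 + 5*(0*1) = 15 + 5*0 = 15 + 0 = 15)
g(N, V) = 5 + N (g(N, V) = N - 1*(-5) = N + 5 = 5 + N)
M(l) = 2 - (5 + l + 4*l²)/(-54 + l) (M(l) = 2 - ((l + l)² + (5 + l))/(l - 54) = 2 - ((2*l)² + (5 + l))/(-54 + l) = 2 - (4*l² + (5 + l))/(-54 + l) = 2 - (5 + l + 4*l²)/(-54 + l))
M(h) + 3295 = (-113 + 15 - 4*15²)/(-54 + 15) + 3295 = (-113 + 15 - 4*225)/(-39) + 3295 = -(-113 + 15 - 900)/39 + 3295 = -1/39*(-998) + 3295 = 998/39 + 3295 = 129503/39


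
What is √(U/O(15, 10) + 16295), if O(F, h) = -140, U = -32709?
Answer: √80990315/70 ≈ 128.56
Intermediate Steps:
√(U/O(15, 10) + 16295) = √(-32709/(-140) + 16295) = √(-32709*(-1/140) + 16295) = √(32709/140 + 16295) = √(2314009/140) = √80990315/70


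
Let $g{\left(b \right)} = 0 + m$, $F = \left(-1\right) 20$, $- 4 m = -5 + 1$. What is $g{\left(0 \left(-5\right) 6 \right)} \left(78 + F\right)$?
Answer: $58$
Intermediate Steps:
$m = 1$ ($m = - \frac{-5 + 1}{4} = \left(- \frac{1}{4}\right) \left(-4\right) = 1$)
$F = -20$
$g{\left(b \right)} = 1$ ($g{\left(b \right)} = 0 + 1 = 1$)
$g{\left(0 \left(-5\right) 6 \right)} \left(78 + F\right) = 1 \left(78 - 20\right) = 1 \cdot 58 = 58$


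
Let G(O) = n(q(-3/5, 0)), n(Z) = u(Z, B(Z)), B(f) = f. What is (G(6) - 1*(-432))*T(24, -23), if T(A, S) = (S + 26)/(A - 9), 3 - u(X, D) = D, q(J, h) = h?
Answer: 87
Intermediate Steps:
u(X, D) = 3 - D
T(A, S) = (26 + S)/(-9 + A)
n(Z) = 3 - Z
G(O) = 3 (G(O) = 3 - 1*0 = 3 + 0 = 3)
(G(6) - 1*(-432))*T(24, -23) = (3 - 1*(-432))*((26 - 23)/(-9 + 24)) = (3 + 432)*(3/15) = 435*((1/15)*3) = 435*(⅕) = 87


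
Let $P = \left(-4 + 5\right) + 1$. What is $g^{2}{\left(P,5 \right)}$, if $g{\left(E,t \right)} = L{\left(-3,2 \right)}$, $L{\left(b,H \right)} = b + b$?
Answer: $36$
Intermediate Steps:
$P = 2$ ($P = 1 + 1 = 2$)
$L{\left(b,H \right)} = 2 b$
$g{\left(E,t \right)} = -6$ ($g{\left(E,t \right)} = 2 \left(-3\right) = -6$)
$g^{2}{\left(P,5 \right)} = \left(-6\right)^{2} = 36$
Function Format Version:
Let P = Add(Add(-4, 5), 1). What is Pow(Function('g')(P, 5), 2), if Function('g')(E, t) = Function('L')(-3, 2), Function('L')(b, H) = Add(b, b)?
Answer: 36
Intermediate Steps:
P = 2 (P = Add(1, 1) = 2)
Function('L')(b, H) = Mul(2, b)
Function('g')(E, t) = -6 (Function('g')(E, t) = Mul(2, -3) = -6)
Pow(Function('g')(P, 5), 2) = Pow(-6, 2) = 36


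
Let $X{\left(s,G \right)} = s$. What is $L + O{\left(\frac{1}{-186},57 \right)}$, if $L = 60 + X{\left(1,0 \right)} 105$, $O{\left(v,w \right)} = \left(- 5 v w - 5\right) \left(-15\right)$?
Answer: $\frac{13455}{62} \approx 217.02$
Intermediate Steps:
$O{\left(v,w \right)} = 75 + 75 v w$ ($O{\left(v,w \right)} = \left(- 5 v w - 5\right) \left(-15\right) = \left(-5 - 5 v w\right) \left(-15\right) = 75 + 75 v w$)
$L = 165$ ($L = 60 + 1 \cdot 105 = 60 + 105 = 165$)
$L + O{\left(\frac{1}{-186},57 \right)} = 165 + \left(75 + 75 \frac{1}{-186} \cdot 57\right) = 165 + \left(75 + 75 \left(- \frac{1}{186}\right) 57\right) = 165 + \left(75 - \frac{1425}{62}\right) = 165 + \frac{3225}{62} = \frac{13455}{62}$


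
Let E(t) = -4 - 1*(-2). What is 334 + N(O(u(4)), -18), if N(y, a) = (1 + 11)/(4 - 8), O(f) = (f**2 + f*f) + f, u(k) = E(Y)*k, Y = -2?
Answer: 331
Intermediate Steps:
E(t) = -2 (E(t) = -4 + 2 = -2)
u(k) = -2*k
O(f) = f + 2*f**2 (O(f) = (f**2 + f**2) + f = 2*f**2 + f = f + 2*f**2)
N(y, a) = -3 (N(y, a) = 12/(-4) = 12*(-1/4) = -3)
334 + N(O(u(4)), -18) = 334 - 3 = 331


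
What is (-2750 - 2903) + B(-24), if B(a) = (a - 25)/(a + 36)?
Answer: -67885/12 ≈ -5657.1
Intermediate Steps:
B(a) = (-25 + a)/(36 + a)
(-2750 - 2903) + B(-24) = (-2750 - 2903) + (-25 - 24)/(36 - 24) = -5653 - 49/12 = -67885/12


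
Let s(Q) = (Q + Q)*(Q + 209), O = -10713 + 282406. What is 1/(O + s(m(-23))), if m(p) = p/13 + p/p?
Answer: 169/45861977 ≈ 3.6850e-6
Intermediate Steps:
m(p) = 1 + p/13 (m(p) = p*(1/13) + 1 = p/13 + 1 = 1 + p/13)
O = 271693
s(Q) = 2*Q*(209 + Q) (s(Q) = (2*Q)*(209 + Q) = 2*Q*(209 + Q))
1/(O + s(m(-23))) = 1/(271693 + 2*(1 + (1/13)*(-23))*(209 + (1 + (1/13)*(-23)))) = 1/(271693 + 2*(1 - 23/13)*(209 + (1 - 23/13))) = 1/(271693 + 2*(-10/13)*(209 - 10/13)) = 1/(271693 + 2*(-10/13)*(2707/13)) = 1/(271693 - 54140/169) = 1/(45861977/169) = 169/45861977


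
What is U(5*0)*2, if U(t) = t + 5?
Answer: 10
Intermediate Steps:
U(t) = 5 + t
U(5*0)*2 = (5 + 5*0)*2 = (5 + 0)*2 = 5*2 = 10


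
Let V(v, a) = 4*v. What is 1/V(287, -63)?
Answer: 1/1148 ≈ 0.00087108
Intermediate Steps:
1/V(287, -63) = 1/(4*287) = 1/1148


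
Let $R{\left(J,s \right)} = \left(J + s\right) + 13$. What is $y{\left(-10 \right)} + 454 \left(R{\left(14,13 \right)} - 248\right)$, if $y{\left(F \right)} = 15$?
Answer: $-94417$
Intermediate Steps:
$R{\left(J,s \right)} = 13 + J + s$
$y{\left(-10 \right)} + 454 \left(R{\left(14,13 \right)} - 248\right) = 15 + 454 \left(\left(13 + 14 + 13\right) - 248\right) = 15 + 454 \left(40 - 248\right) = 15 + 454 \left(-208\right) = 15 - 94432 = -94417$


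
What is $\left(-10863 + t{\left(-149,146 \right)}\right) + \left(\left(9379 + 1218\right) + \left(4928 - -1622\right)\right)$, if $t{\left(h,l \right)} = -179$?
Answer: $6105$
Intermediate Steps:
$\left(-10863 + t{\left(-149,146 \right)}\right) + \left(\left(9379 + 1218\right) + \left(4928 - -1622\right)\right) = \left(-10863 - 179\right) + \left(\left(9379 + 1218\right) + \left(4928 - -1622\right)\right) = -11042 + \left(10597 + \left(4928 + 1622\right)\right) = -11042 + \left(10597 + 6550\right) = -11042 + 17147 = 6105$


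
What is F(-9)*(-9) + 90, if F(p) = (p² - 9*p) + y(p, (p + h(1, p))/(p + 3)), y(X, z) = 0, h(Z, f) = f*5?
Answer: -1368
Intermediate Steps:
h(Z, f) = 5*f
F(p) = p² - 9*p (F(p) = (p² - 9*p) + 0 = p² - 9*p)
F(-9)*(-9) + 90 = -9*(-9 - 9)*(-9) + 90 = -9*(-18)*(-9) + 90 = 162*(-9) + 90 = -1458 + 90 = -1368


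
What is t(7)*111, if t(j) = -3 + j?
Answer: 444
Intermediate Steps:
t(7)*111 = (-3 + 7)*111 = 4*111 = 444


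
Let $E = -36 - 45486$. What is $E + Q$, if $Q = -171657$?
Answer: $-217179$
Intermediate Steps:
$E = -45522$ ($E = -36 - 45486 = -45522$)
$E + Q = -45522 - 171657 = -217179$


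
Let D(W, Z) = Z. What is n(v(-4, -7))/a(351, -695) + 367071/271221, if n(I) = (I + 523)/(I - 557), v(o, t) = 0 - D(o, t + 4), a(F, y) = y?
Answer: 23579334896/17404703605 ≈ 1.3548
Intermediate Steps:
v(o, t) = -4 - t (v(o, t) = 0 - (t + 4) = 0 - (4 + t) = 0 + (-4 - t) = -4 - t)
n(I) = (523 + I)/(-557 + I)
n(v(-4, -7))/a(351, -695) + 367071/271221 = ((523 + (-4 - 1*(-7)))/(-557 + (-4 - 1*(-7))))/(-695) + 367071/271221 = ((523 + (-4 + 7))/(-557 + (-4 + 7)))*(-1/695) + 367071*(1/271221) = ((523 + 3)/(-557 + 3))*(-1/695) + 122357/90407 = (526/(-554))*(-1/695) + 122357/90407 = -1/554*526*(-1/695) + 122357/90407 = -263/277*(-1/695) + 122357/90407 = 263/192515 + 122357/90407 = 23579334896/17404703605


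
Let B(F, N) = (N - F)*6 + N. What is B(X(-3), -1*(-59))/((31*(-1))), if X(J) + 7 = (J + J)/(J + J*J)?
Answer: -461/31 ≈ -14.871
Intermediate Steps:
X(J) = -7 + 2*J/(J + J²) (X(J) = -7 + (J + J)/(J + J*J) = -7 + (2*J)/(J + J²) = -7 + 2*J/(J + J²))
B(F, N) = -6*F + 7*N (B(F, N) = (-6*F + 6*N) + N = -6*F + 7*N)
B(X(-3), -1*(-59))/((31*(-1))) = (-6*(-5 - 7*(-3))/(1 - 3) + 7*(-1*(-59)))/((31*(-1))) = (-6*(-5 + 21)/(-2) + 7*59)/(-31) = (-(-3)*16 + 413)*(-1/31) = (-6*(-8) + 413)*(-1/31) = (48 + 413)*(-1/31) = 461*(-1/31) = -461/31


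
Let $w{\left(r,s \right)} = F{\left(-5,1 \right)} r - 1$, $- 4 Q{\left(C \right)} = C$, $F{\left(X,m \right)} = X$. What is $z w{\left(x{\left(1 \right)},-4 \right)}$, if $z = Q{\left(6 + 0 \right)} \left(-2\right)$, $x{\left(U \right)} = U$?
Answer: $-18$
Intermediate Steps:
$Q{\left(C \right)} = - \frac{C}{4}$
$w{\left(r,s \right)} = -1 - 5 r$ ($w{\left(r,s \right)} = - 5 r - 1 = -1 - 5 r$)
$z = 3$ ($z = - \frac{6 + 0}{4} \left(-2\right) = \left(- \frac{1}{4}\right) 6 \left(-2\right) = \left(- \frac{3}{2}\right) \left(-2\right) = 3$)
$z w{\left(x{\left(1 \right)},-4 \right)} = 3 \left(-1 - 5\right) = 3 \left(-6\right) = -18$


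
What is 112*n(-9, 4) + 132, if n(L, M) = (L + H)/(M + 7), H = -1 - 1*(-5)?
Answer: 892/11 ≈ 81.091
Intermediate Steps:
H = 4 (H = -1 + 5 = 4)
n(L, M) = (4 + L)/(7 + M) (n(L, M) = (L + 4)/(M + 7) = (4 + L)/(7 + M))
112*n(-9, 4) + 132 = 112*((4 - 9)/(7 + 4)) + 132 = 112*(-5/11) + 132 = -560/11 + 132 = 892/11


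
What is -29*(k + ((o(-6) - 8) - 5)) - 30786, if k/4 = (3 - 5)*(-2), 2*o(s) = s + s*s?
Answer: -31308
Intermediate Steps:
o(s) = s/2 + s²/2 (o(s) = (s + s*s)/2 = (s + s²)/2 = s/2 + s²/2)
k = 16 (k = 4*((3 - 5)*(-2)) = 4*(-2*(-2)) = 4*4 = 16)
-29*(k + ((o(-6) - 8) - 5)) - 30786 = -29*(16 + (((½)*(-6)*(1 - 6) - 8) - 5)) - 30786 = -29*(16 + (((½)*(-6)*(-5) - 8) - 5)) - 30786 = -29*(16 + ((15 - 8) - 5)) - 30786 = -29*(16 + (7 - 5)) - 30786 = -29*(16 + 2) - 30786 = -29*18 - 30786 = -522 - 30786 = -31308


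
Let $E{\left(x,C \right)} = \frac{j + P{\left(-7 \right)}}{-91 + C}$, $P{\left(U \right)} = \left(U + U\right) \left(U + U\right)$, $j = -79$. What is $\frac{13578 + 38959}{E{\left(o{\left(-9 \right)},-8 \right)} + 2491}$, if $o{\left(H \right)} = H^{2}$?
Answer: $\frac{577907}{27388} \approx 21.101$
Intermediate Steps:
$P{\left(U \right)} = 4 U^{2}$ ($P{\left(U \right)} = 2 U 2 U = 4 U^{2}$)
$E{\left(x,C \right)} = \frac{117}{-91 + C}$ ($E{\left(x,C \right)} = \frac{-79 + 4 \left(-7\right)^{2}}{-91 + C} = \frac{-79 + 4 \cdot 49}{-91 + C} = \frac{-79 + 196}{-91 + C} = \frac{117}{-91 + C}$)
$\frac{13578 + 38959}{E{\left(o{\left(-9 \right)},-8 \right)} + 2491} = \frac{13578 + 38959}{\frac{117}{-91 - 8} + 2491} = \frac{52537}{\frac{117}{-99} + 2491} = \frac{52537}{117 \left(- \frac{1}{99}\right) + 2491} = \frac{52537}{- \frac{13}{11} + 2491} = \frac{52537}{\frac{27388}{11}} = 52537 \cdot \frac{11}{27388} = \frac{577907}{27388}$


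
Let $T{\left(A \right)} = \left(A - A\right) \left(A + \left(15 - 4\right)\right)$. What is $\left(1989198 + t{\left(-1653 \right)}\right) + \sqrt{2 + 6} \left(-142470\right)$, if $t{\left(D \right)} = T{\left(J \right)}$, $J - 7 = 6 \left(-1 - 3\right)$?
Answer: $1989198 - 284940 \sqrt{2} \approx 1.5862 \cdot 10^{6}$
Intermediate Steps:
$J = -17$ ($J = 7 + 6 \left(-1 - 3\right) = 7 + 6 \left(-4\right) = 7 - 24 = -17$)
$T{\left(A \right)} = 0$ ($T{\left(A \right)} = 0 \left(A + \left(15 - 4\right)\right) = 0 \left(A + 11\right) = 0 \left(11 + A\right) = 0$)
$t{\left(D \right)} = 0$
$\left(1989198 + t{\left(-1653 \right)}\right) + \sqrt{2 + 6} \left(-142470\right) = \left(1989198 + 0\right) + \sqrt{2 + 6} \left(-142470\right) = 1989198 + \sqrt{8} \left(-142470\right) = 1989198 + 2 \sqrt{2} \left(-142470\right) = 1989198 - 284940 \sqrt{2}$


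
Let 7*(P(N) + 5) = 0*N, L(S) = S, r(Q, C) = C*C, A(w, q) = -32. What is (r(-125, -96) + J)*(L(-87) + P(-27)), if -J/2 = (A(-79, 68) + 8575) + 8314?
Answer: 2253816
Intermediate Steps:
r(Q, C) = C²
P(N) = -5 (P(N) = -5 + (0*N)/7 = -5 + (⅐)*0 = -5 + 0 = -5)
J = -33714 (J = -2*((-32 + 8575) + 8314) = -2*(8543 + 8314) = -2*16857 = -33714)
(r(-125, -96) + J)*(L(-87) + P(-27)) = ((-96)² - 33714)*(-87 - 5) = (9216 - 33714)*(-92) = -24498*(-92) = 2253816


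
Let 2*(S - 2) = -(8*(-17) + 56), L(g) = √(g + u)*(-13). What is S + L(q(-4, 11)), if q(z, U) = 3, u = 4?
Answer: 42 - 13*√7 ≈ 7.6052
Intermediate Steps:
L(g) = -13*√(4 + g) (L(g) = √(g + 4)*(-13) = √(4 + g)*(-13) = -13*√(4 + g))
S = 42 (S = 2 + (-(8*(-17) + 56))/2 = 2 + (-(-136 + 56))/2 = 2 + (-1*(-80))/2 = 2 + (½)*80 = 2 + 40 = 42)
S + L(q(-4, 11)) = 42 - 13*√(4 + 3) = 42 - 13*√7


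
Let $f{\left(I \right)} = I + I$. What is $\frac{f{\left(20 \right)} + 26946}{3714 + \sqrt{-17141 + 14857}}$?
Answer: $\frac{25056501}{3449020} - \frac{13493 i \sqrt{571}}{3449020} \approx 7.2648 - 0.093483 i$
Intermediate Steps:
$f{\left(I \right)} = 2 I$
$\frac{f{\left(20 \right)} + 26946}{3714 + \sqrt{-17141 + 14857}} = \frac{2 \cdot 20 + 26946}{3714 + \sqrt{-17141 + 14857}} = \frac{40 + 26946}{3714 + \sqrt{-2284}} = \frac{26986}{3714 + 2 i \sqrt{571}}$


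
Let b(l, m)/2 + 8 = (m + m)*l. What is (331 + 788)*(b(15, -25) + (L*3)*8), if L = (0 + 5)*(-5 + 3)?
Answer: -1964964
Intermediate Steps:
L = -10 (L = 5*(-2) = -10)
b(l, m) = -16 + 4*l*m (b(l, m) = -16 + 2*((m + m)*l) = -16 + 2*((2*m)*l) = -16 + 2*(2*l*m) = -16 + 4*l*m)
(331 + 788)*(b(15, -25) + (L*3)*8) = (331 + 788)*((-16 + 4*15*(-25)) - 10*3*8) = 1119*((-16 - 1500) - 30*8) = 1119*(-1516 - 240) = 1119*(-1756) = -1964964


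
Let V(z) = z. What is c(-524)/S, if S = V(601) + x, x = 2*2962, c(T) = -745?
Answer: -149/1305 ≈ -0.11418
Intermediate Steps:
x = 5924
S = 6525 (S = 601 + 5924 = 6525)
c(-524)/S = -745/6525 = -745*1/6525 = -149/1305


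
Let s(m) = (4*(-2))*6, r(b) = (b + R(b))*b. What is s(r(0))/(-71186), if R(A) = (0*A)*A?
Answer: 24/35593 ≈ 0.00067429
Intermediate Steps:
R(A) = 0 (R(A) = 0*A = 0)
r(b) = b² (r(b) = (b + 0)*b = b*b = b²)
s(m) = -48 (s(m) = -8*6 = -48)
s(r(0))/(-71186) = -48/(-71186) = -48*(-1/71186) = 24/35593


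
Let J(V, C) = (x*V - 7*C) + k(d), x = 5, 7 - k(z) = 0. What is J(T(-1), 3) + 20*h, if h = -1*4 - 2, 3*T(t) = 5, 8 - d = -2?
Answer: -377/3 ≈ -125.67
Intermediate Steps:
d = 10 (d = 8 - 1*(-2) = 8 + 2 = 10)
T(t) = 5/3 (T(t) = (⅓)*5 = 5/3)
k(z) = 7 (k(z) = 7 - 1*0 = 7 + 0 = 7)
J(V, C) = 7 - 7*C + 5*V (J(V, C) = (5*V - 7*C) + 7 = (-7*C + 5*V) + 7 = 7 - 7*C + 5*V)
h = -6 (h = -4 - 2 = -6)
J(T(-1), 3) + 20*h = (7 - 7*3 + 5*(5/3)) + 20*(-6) = (7 - 21 + 25/3) - 120 = -17/3 - 120 = -377/3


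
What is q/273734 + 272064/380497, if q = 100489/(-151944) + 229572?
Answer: 1891403267138339/1217363240247024 ≈ 1.5537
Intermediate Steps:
q = 34881987479/151944 (q = 100489*(-1/151944) + 229572 = -100489/151944 + 229572 = 34881987479/151944 ≈ 2.2957e+5)
q/273734 + 272064/380497 = (34881987479/151944)/273734 + 272064/380497 = (34881987479/151944)*(1/273734) + 272064*(1/380497) = 34881987479/41592238896 + 20928/29269 = 1891403267138339/1217363240247024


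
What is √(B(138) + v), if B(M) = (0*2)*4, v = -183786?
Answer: I*√183786 ≈ 428.7*I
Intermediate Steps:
B(M) = 0 (B(M) = 0*4 = 0)
√(B(138) + v) = √(0 - 183786) = √(-183786) = I*√183786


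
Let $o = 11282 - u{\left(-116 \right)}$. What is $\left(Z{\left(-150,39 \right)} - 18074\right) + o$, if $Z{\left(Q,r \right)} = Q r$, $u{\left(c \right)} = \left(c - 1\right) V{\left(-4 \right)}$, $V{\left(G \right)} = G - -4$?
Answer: $-12642$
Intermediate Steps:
$V{\left(G \right)} = 4 + G$ ($V{\left(G \right)} = G + 4 = 4 + G$)
$u{\left(c \right)} = 0$ ($u{\left(c \right)} = \left(c - 1\right) \left(4 - 4\right) = \left(-1 + c\right) 0 = 0$)
$o = 11282$ ($o = 11282 - 0 = 11282 + 0 = 11282$)
$\left(Z{\left(-150,39 \right)} - 18074\right) + o = \left(\left(-150\right) 39 - 18074\right) + 11282 = \left(-5850 - 18074\right) + 11282 = -23924 + 11282 = -12642$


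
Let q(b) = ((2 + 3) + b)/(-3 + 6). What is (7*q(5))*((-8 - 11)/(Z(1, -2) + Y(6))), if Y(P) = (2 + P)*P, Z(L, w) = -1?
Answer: -1330/141 ≈ -9.4326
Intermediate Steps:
Y(P) = P*(2 + P)
q(b) = 5/3 + b/3 (q(b) = (5 + b)/3 = (5 + b)*(⅓) = 5/3 + b/3)
(7*q(5))*((-8 - 11)/(Z(1, -2) + Y(6))) = (7*(5/3 + (⅓)*5))*((-8 - 11)/(-1 + 6*(2 + 6))) = (7*(5/3 + 5/3))*(-19/(-1 + 6*8)) = (7*(10/3))*(-19/(-1 + 48)) = 70*(-19/47)/3 = 70*(-19*1/47)/3 = (70/3)*(-19/47) = -1330/141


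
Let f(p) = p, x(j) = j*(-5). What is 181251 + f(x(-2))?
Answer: 181261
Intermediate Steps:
x(j) = -5*j
181251 + f(x(-2)) = 181251 - 5*(-2) = 181251 + 10 = 181261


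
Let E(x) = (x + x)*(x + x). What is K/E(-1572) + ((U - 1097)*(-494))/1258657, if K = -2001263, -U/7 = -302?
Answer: -7484975280719/12441492159552 ≈ -0.60161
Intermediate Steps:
U = 2114 (U = -7*(-302) = 2114)
E(x) = 4*x² (E(x) = (2*x)*(2*x) = 4*x²)
K/E(-1572) + ((U - 1097)*(-494))/1258657 = -2001263/(4*(-1572)²) + ((2114 - 1097)*(-494))/1258657 = -2001263/(4*2471184) + (1017*(-494))*(1/1258657) = -2001263/9884736 - 502398*1/1258657 = -2001263*1/9884736 - 502398/1258657 = -2001263/9884736 - 502398/1258657 = -7484975280719/12441492159552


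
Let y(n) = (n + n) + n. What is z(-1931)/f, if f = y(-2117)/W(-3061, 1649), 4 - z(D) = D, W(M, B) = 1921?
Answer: -1239045/2117 ≈ -585.28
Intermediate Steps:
z(D) = 4 - D
y(n) = 3*n (y(n) = 2*n + n = 3*n)
f = -6351/1921 (f = (3*(-2117))/1921 = -6351*1/1921 = -6351/1921 ≈ -3.3061)
z(-1931)/f = (4 - 1*(-1931))/(-6351/1921) = (4 + 1931)*(-1921/6351) = 1935*(-1921/6351) = -1239045/2117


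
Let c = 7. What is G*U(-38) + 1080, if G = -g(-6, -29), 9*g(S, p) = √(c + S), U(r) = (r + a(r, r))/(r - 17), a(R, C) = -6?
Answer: 48596/45 ≈ 1079.9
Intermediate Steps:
U(r) = (-6 + r)/(-17 + r) (U(r) = (r - 6)/(r - 17) = (-6 + r)/(-17 + r))
g(S, p) = √(7 + S)/9
G = -⅑ (G = -√(7 - 6)/9 = -√1/9 = -1/9 = -1*⅑ = -⅑ ≈ -0.11111)
G*U(-38) + 1080 = -(-6 - 38)/(9*(-17 - 38)) + 1080 = -(-44)/(9*(-55)) + 1080 = -(-1)*(-44)/495 + 1080 = -⅑*⅘ + 1080 = -4/45 + 1080 = 48596/45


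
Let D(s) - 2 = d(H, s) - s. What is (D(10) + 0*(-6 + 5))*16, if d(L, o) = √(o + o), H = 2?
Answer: -128 + 32*√5 ≈ -56.446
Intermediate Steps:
d(L, o) = √2*√o (d(L, o) = √(2*o) = √2*√o)
D(s) = 2 - s + √2*√s (D(s) = 2 + (√2*√s - s) = 2 + (-s + √2*√s) = 2 - s + √2*√s)
(D(10) + 0*(-6 + 5))*16 = ((2 - 1*10 + √2*√10) + 0*(-6 + 5))*16 = ((2 - 10 + 2*√5) + 0*(-1))*16 = ((-8 + 2*√5) + 0)*16 = (-8 + 2*√5)*16 = -128 + 32*√5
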